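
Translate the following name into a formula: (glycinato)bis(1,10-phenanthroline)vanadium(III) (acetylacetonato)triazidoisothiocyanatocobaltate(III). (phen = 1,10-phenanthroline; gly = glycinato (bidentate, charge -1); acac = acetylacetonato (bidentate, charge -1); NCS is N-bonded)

Cation [V…]: ligand charges -1, V(III) ⇒ ion charge 2+.
Anion [Co…]: ligand charges -5, Co(III) ⇒ ion charge 2−.
One 2+ cation balances one 2− anion.

[V(gly)(phen)2][Co(acac)(N3)3(NCS)]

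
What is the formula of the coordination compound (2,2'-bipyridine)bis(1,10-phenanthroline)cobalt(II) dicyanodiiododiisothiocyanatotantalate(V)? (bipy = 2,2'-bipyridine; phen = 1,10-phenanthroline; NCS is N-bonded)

[Co(bipy)(phen)2][Ta(CN)2I2(NCS)2]2

Cation [Co…]: ligand charges 0, Co(II) ⇒ ion charge 2+.
Anion [Ta…]: ligand charges -6, Ta(V) ⇒ ion charge 1−.
One 2+ cation requires 2 of the 1− anion.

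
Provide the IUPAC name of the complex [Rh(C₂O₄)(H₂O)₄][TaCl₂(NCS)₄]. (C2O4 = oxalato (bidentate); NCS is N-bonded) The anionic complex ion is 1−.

The complex anion is given as 1−; its ligand charges sum to -6, so Ta = +5.
A 1:1 salt means the cation carries the equal and opposite charge, 1+.
Cation: ligand charges sum to -2; for the ion to be 1+, Rh = +3.

tetraaquaoxalatorhodium(III) dichlorotetraisothiocyanatotantalate(V)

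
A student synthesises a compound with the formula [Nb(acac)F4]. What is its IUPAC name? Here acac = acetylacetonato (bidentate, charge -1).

(acetylacetonato)tetrafluoroniobium(V)

There is no counter-ion, so the complex is neutral overall.
Ligand charges: 4×fluoro (-1 each), 1×acetylacetonato (-1 each); total -5. So Nb + (-5) = 0, giving Nb = +5.
Ligands are named alphabetically: acetylacetonato before fluoro.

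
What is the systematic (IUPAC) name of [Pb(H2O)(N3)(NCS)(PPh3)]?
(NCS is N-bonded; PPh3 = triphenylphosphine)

aquaazidoisothiocyanato(triphenylphosphine)lead(II)

There is no counter-ion, so the complex is neutral overall.
Ligand charges: 1×azido (-1 each), 1×isothiocyanato (-1 each), 1×triphenylphosphine (neutral), 1×aqua (neutral); total -2. So Pb + (-2) = 0, giving Pb = +2.
Ligands are named alphabetically: aqua before azido before isothiocyanato before triphenylphosphine.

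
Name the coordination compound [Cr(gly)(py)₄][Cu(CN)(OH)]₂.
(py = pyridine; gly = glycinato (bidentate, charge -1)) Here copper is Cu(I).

Both ions are complex: the cation is named first with the plain metal name, the anion second with the -ate form; each ion's ligands are alphabetised independently.
Cu is given as +1; the anion's ligand charges sum to -2, so the complex anion is 1−.
With 2 anions per cation, the cation must be 2×1 = 2+.
Cation: ligand charges sum to -1; for the ion to be 2+, Cr = +3.

(glycinato)tetrakis(pyridine)chromium(III) cyanohydroxocuprate(I)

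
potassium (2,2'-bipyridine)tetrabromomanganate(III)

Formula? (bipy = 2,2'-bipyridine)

Ligands: 1 2,2'-bipyridine (bipy, neutral), 4 bromo (Br, -1). Ligand charge sum = -4.
With Mn in oxidation state +3, the complex ion is [Mn...]^1−.
Charge balance with potassium (+1) requires 1 complex ion per 1 potassium.

K[Mn(bipy)Br4]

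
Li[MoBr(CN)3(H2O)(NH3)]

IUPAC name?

lithium ammineaquabromotricyanomolybdate(III)

The 1 lithium counter-ion carries a total charge of +1, so each complex ion is 1−.
Ligand charges: 3×cyano (-1 each), 1×ammine (neutral), 1×bromo (-1 each), 1×aqua (neutral); total -4. So Mo + (-4) = 1−, giving Mo = +3.
Ligands are named alphabetically: ammine before aqua before bromo before cyano.
The complex ion is anionic, so molybdenum takes the -ate form molybdate(III).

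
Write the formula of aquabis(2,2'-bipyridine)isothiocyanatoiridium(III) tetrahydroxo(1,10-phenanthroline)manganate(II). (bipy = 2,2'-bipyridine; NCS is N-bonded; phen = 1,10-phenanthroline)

Cation [Ir…]: ligand charges -1, Ir(III) ⇒ ion charge 2+.
Anion [Mn…]: ligand charges -4, Mn(II) ⇒ ion charge 2−.
One 2+ cation balances one 2− anion.

[Ir(bipy)2(H2O)(NCS)][Mn(OH)4(phen)]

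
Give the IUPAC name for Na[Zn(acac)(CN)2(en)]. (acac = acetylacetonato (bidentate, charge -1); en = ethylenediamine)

The 1 sodium counter-ion carries a total charge of +1, so each complex ion is 1−.
Ligand charges: 1×acetylacetonato (-1 each), 1×ethylenediamine (neutral), 2×cyano (-1 each); total -3. So Zn + (-3) = 1−, giving Zn = +2.
Ligands are named alphabetically: acetylacetonato before cyano before ethylenediamine.
The complex ion is anionic, so zinc takes the -ate form zincate(II).

sodium (acetylacetonato)dicyano(ethylenediamine)zincate(II)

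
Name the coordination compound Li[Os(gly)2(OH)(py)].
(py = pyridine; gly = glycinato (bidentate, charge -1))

lithium bis(glycinato)hydroxo(pyridine)osmate(II)

The 1 lithium counter-ion carries a total charge of +1, so each complex ion is 1−.
Ligand charges: 1×hydroxo (-1 each), 1×pyridine (neutral), 2×glycinato (-1 each); total -3. So Os + (-3) = 1−, giving Os = +2.
Ligands are named alphabetically: glycinato before hydroxo before pyridine.
The complex ion is anionic, so osmium takes the -ate form osmate(II).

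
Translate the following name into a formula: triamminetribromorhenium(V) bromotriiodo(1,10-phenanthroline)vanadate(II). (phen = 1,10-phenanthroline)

[ReBr3(NH3)3][VBrI3(phen)]

Cation [Re…]: ligand charges -3, Re(V) ⇒ ion charge 2+.
Anion [V…]: ligand charges -4, V(II) ⇒ ion charge 2−.
One 2+ cation balances one 2− anion.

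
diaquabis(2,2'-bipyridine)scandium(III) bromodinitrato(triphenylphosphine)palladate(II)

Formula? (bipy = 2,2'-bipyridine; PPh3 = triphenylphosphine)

[Sc(bipy)2(H2O)2][PdBr(NO3)2(PPh3)]3

Cation [Sc…]: ligand charges 0, Sc(III) ⇒ ion charge 3+.
Anion [Pd…]: ligand charges -3, Pd(II) ⇒ ion charge 1−.
One 3+ cation requires 3 of the 1− anion.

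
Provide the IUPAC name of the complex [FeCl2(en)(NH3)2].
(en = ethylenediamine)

There is no counter-ion, so the complex is neutral overall.
Ligand charges: 1×ethylenediamine (neutral), 2×ammine (neutral), 2×chloro (-1 each); total -2. So Fe + (-2) = 0, giving Fe = +2.
Ligands are named alphabetically: ammine before chloro before ethylenediamine.

diamminedichloro(ethylenediamine)iron(II)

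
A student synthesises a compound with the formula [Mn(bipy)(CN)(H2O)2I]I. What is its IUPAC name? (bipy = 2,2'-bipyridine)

diaqua(2,2'-bipyridine)cyanoiodomanganese(III) iodide

The 1 iodide counter-ion carries a total charge of -1, so each complex ion is 1+.
Ligand charges: 1×2,2'-bipyridine (neutral), 2×aqua (neutral), 1×iodo (-1 each), 1×cyano (-1 each); total -2. So Mn + (-2) = 1+, giving Mn = +3.
Ligands are named alphabetically: aqua before bipyridine before cyano before iodo.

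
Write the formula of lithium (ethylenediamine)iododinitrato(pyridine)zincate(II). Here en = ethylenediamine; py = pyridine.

Li[Zn(en)I(NO3)2(py)]

Ligands: 1 ethylenediamine (en, neutral), 1 iodo (I, -1), 2 nitrato (NO3, -1), 1 pyridine (py, neutral). Ligand charge sum = -3.
With Zn in oxidation state +2, the complex ion is [Zn...]^1−.
Charge balance with lithium (+1) requires 1 complex ion per 1 lithium.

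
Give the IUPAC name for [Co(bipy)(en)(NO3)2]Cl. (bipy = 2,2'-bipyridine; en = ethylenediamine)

(2,2'-bipyridine)(ethylenediamine)dinitratocobalt(III) chloride

The 1 chloride counter-ion carries a total charge of -1, so each complex ion is 1+.
Ligand charges: 1×2,2'-bipyridine (neutral), 1×ethylenediamine (neutral), 2×nitrato (-1 each); total -2. So Co + (-2) = 1+, giving Co = +3.
Ligands are named alphabetically: bipyridine before ethylenediamine before nitrato.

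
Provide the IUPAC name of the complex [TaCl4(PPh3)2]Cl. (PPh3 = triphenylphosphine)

The 1 chloride counter-ion carries a total charge of -1, so each complex ion is 1+.
Ligand charges: 2×triphenylphosphine (neutral), 4×chloro (-1 each); total -4. So Ta + (-4) = 1+, giving Ta = +5.
Ligands are named alphabetically: chloro before triphenylphosphine.

tetrachlorobis(triphenylphosphine)tantalum(V) chloride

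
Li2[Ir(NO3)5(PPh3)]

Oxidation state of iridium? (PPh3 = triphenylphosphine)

2 lithium outside the brackets (+1 each) → the complex ion is 2−.
Ligand charges: 1×PPh3 neutral; 5×NO3 = -5; sum -5.
Ir + (-5) = 2− ⇒ Ir is +3.

+3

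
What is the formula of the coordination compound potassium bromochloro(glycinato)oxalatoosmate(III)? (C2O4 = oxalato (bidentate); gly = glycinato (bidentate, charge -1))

K2[OsBr(C2O4)Cl(gly)]

Ligands: 1 oxalato (C2O4, -2), 1 bromo (Br, -1), 1 chloro (Cl, -1), 1 glycinato (gly, -1). Ligand charge sum = -5.
With Os in oxidation state +3, the complex ion is [Os...]^2−.
Charge balance with potassium (+1) requires 1 complex ion per 2 potassium.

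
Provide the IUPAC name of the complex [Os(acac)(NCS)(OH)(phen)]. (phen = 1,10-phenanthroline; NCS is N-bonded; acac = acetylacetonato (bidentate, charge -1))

There is no counter-ion, so the complex is neutral overall.
Ligand charges: 1×1,10-phenanthroline (neutral), 1×isothiocyanato (-1 each), 1×hydroxo (-1 each), 1×acetylacetonato (-1 each); total -3. So Os + (-3) = 0, giving Os = +3.
Ligands are named alphabetically: acetylacetonato before hydroxo before isothiocyanato before phenanthroline.

(acetylacetonato)hydroxoisothiocyanato(1,10-phenanthroline)osmium(III)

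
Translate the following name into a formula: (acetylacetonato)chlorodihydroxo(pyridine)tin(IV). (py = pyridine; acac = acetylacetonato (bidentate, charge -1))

[Sn(acac)Cl(OH)2(py)]

Ligands: 2 hydroxo (OH, -1), 1 chloro (Cl, -1), 1 pyridine (py, neutral), 1 acetylacetonato (acac, -1). Ligand charge sum = -4.
With Sn in oxidation state +4, the complex ion is [Sn...].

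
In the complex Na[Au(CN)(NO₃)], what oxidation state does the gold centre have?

+1

1 sodium outside the brackets (+1 each) → the complex ion is 1−.
Ligand charges: 1×NO3 = -1; 1×CN = -1; sum -2.
Au + (-2) = 1− ⇒ Au is +1.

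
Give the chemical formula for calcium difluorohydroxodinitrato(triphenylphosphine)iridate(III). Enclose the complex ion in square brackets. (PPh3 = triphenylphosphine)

Ligands: 2 fluoro (F, -1), 1 triphenylphosphine (PPh3, neutral), 1 hydroxo (OH, -1), 2 nitrato (NO3, -1). Ligand charge sum = -5.
Charge balance with calcium (+2) requires 1 complex ion per 1 calcium.

Ca[IrF2(NO3)2(OH)(PPh3)]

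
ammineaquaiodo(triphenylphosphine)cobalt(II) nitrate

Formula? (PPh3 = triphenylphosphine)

Ligands: 1 ammine (NH3, neutral), 1 aqua (H2O, neutral), 1 triphenylphosphine (PPh3, neutral), 1 iodo (I, -1). Ligand charge sum = -1.
With Co in oxidation state +2, the complex ion is [Co...]^1+.
Charge balance with nitrate (-1) requires 1 complex ion per 1 nitrate.

[Co(H2O)I(NH3)(PPh3)]NO3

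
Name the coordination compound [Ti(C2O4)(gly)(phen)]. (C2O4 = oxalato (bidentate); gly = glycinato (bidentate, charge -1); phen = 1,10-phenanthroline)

There is no counter-ion, so the complex is neutral overall.
Ligand charges: 1×oxalato (-2 each), 1×glycinato (-1 each), 1×1,10-phenanthroline (neutral); total -3. So Ti + (-3) = 0, giving Ti = +3.
Ligands are named alphabetically: glycinato before oxalato before phenanthroline.

(glycinato)oxalato(1,10-phenanthroline)titanium(III)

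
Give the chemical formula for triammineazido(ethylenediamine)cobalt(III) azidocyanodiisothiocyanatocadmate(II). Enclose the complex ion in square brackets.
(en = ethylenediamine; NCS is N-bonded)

[Co(en)(N3)(NH3)3][Cd(CN)(N3)(NCS)2]

Cation [Co…]: ligand charges -1, Co(III) ⇒ ion charge 2+.
Anion [Cd…]: ligand charges -4, Cd(II) ⇒ ion charge 2−.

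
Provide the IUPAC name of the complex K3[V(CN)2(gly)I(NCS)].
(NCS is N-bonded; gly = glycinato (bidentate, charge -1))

The 3 potassium counter-ions carry a total charge of +3, so each complex ion is 3−.
Ligand charges: 1×isothiocyanato (-1 each), 1×glycinato (-1 each), 2×cyano (-1 each), 1×iodo (-1 each); total -5. So V + (-5) = 3−, giving V = +2.
The complex ion is anionic, so vanadium takes the -ate form vanadate(II).

potassium dicyano(glycinato)iodoisothiocyanatovanadate(II)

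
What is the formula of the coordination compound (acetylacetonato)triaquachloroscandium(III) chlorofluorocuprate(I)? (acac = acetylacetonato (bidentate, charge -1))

[Sc(acac)Cl(H2O)3][CuClF]

Cation [Sc…]: ligand charges -2, Sc(III) ⇒ ion charge 1+.
Anion [Cu…]: ligand charges -2, Cu(I) ⇒ ion charge 1−.
One 1+ cation balances one 1− anion.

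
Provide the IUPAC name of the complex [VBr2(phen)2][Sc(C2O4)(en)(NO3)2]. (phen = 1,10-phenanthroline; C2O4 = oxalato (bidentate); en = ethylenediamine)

Both ions are complex: the cation is named first with the plain metal name, the anion second with the -ate form; each ion's ligands are alphabetised independently.
Scandium is always +3 in its complexes; the anion's ligand charges sum to -4, so the complex anion is 1−.
A 1:1 salt means the cation carries the equal and opposite charge, 1+.
Cation: ligand charges sum to -2; for the ion to be 1+, V = +3.

dibromobis(1,10-phenanthroline)vanadium(III) (ethylenediamine)dinitratooxalatoscandate(III)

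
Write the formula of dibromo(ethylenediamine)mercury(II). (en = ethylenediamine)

[HgBr2(en)]

Ligands: 2 bromo (Br, -1), 1 ethylenediamine (en, neutral). Ligand charge sum = -2.
With Hg in oxidation state +2, the complex ion is [Hg...].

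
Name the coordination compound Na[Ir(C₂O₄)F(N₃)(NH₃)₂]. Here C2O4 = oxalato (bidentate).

sodium diammineazidofluorooxalatoiridate(III)

The 1 sodium counter-ion carries a total charge of +1, so each complex ion is 1−.
Ligand charges: 2×ammine (neutral), 1×fluoro (-1 each), 1×oxalato (-2 each), 1×azido (-1 each); total -4. So Ir + (-4) = 1−, giving Ir = +3.
Ligands are named alphabetically: ammine before azido before fluoro before oxalato.
The complex ion is anionic, so iridium takes the -ate form iridate(III).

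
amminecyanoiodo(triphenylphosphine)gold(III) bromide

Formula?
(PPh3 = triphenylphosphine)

Ligands: 1 ammine (NH3, neutral), 1 cyano (CN, -1), 1 iodo (I, -1), 1 triphenylphosphine (PPh3, neutral). Ligand charge sum = -2.
With Au in oxidation state +3, the complex ion is [Au...]^1+.
Charge balance with bromide (-1) requires 1 complex ion per 1 bromide.

[Au(CN)I(NH3)(PPh3)]Br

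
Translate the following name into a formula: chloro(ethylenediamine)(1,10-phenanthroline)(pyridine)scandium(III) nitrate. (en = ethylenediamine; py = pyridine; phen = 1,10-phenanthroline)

Ligands: 1 chloro (Cl, -1), 1 ethylenediamine (en, neutral), 1 pyridine (py, neutral), 1 1,10-phenanthroline (phen, neutral). Ligand charge sum = -1.
With Sc in oxidation state +3, the complex ion is [Sc...]^2+.
Charge balance with nitrate (-1) requires 1 complex ion per 2 nitrate.

[ScCl(en)(phen)(py)](NO3)2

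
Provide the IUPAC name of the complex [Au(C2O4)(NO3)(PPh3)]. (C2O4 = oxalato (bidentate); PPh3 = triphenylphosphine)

There is no counter-ion, so the complex is neutral overall.
Ligand charges: 1×oxalato (-2 each), 1×triphenylphosphine (neutral), 1×nitrato (-1 each); total -3. So Au + (-3) = 0, giving Au = +3.
Ligands are named alphabetically: nitrato before oxalato before triphenylphosphine.

nitratooxalato(triphenylphosphine)gold(III)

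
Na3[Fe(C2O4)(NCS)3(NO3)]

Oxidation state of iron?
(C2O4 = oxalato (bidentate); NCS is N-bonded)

+3

3 sodium outside the brackets (+1 each) → the complex ion is 3−.
Ligand charges: 1×NO3 = -1; 1×C2O4 = -2; 3×NCS = -3; sum -6.
Fe + (-6) = 3− ⇒ Fe is +3.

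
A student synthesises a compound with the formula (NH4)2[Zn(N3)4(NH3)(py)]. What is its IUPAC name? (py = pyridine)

ammonium amminetetraazido(pyridine)zincate(II)

The 2 ammonium counter-ions carry a total charge of +2, so each complex ion is 2−.
Ligand charges: 1×ammine (neutral), 1×pyridine (neutral), 4×azido (-1 each); total -4. So Zn + (-4) = 2−, giving Zn = +2.
Ligands are named alphabetically: ammine before azido before pyridine.
The complex ion is anionic, so zinc takes the -ate form zincate(II).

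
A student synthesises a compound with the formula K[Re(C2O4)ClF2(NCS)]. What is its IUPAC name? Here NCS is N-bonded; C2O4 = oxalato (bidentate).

potassium chlorodifluoroisothiocyanatooxalatorhenate(V)

The 1 potassium counter-ion carries a total charge of +1, so each complex ion is 1−.
Ligand charges: 1×isothiocyanato (-1 each), 2×fluoro (-1 each), 1×chloro (-1 each), 1×oxalato (-2 each); total -6. So Re + (-6) = 1−, giving Re = +5.
The complex ion is anionic, so rhenium takes the -ate form rhenate(V).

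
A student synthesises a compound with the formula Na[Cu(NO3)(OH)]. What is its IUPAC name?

The 1 sodium counter-ion carries a total charge of +1, so each complex ion is 1−.
Ligand charges: 1×hydroxo (-1 each), 1×nitrato (-1 each); total -2. So Cu + (-2) = 1−, giving Cu = +1.
The complex ion is anionic, so copper takes the -ate form cuprate(I).

sodium hydroxonitratocuprate(I)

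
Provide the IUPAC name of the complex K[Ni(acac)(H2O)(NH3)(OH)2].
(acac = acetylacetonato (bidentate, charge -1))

The 1 potassium counter-ion carries a total charge of +1, so each complex ion is 1−.
Ligand charges: 1×ammine (neutral), 1×acetylacetonato (-1 each), 1×aqua (neutral), 2×hydroxo (-1 each); total -3. So Ni + (-3) = 1−, giving Ni = +2.
Ligands are named alphabetically: acetylacetonato before ammine before aqua before hydroxo.
The complex ion is anionic, so nickel takes the -ate form nickelate(II).

potassium (acetylacetonato)ammineaquadihydroxonickelate(II)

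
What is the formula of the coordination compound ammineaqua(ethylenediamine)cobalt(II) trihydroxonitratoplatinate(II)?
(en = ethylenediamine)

Cation [Co…]: ligand charges 0, Co(II) ⇒ ion charge 2+.
Anion [Pt…]: ligand charges -4, Pt(II) ⇒ ion charge 2−.
One 2+ cation balances one 2− anion.

[Co(en)(H2O)(NH3)][Pt(NO3)(OH)3]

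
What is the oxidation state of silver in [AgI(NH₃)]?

No counter-ion: the bracketed complex is neutral.
Ligand charges: 1×NH3 neutral; 1×I = -1; sum -1.
Ag + (-1) = 0 ⇒ Ag is +1.

+1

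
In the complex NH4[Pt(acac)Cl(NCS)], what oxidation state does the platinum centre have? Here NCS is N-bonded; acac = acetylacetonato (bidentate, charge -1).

+2

1 ammonium outside the brackets (+1 each) → the complex ion is 1−.
Ligand charges: 1×Cl = -1; 1×NCS = -1; 1×acac = -1; sum -3.
Pt + (-3) = 1− ⇒ Pt is +2.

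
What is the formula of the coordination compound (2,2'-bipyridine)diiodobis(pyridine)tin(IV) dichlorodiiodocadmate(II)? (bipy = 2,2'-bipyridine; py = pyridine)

[Sn(bipy)I2(py)2][CdCl2I2]

Cation [Sn…]: ligand charges -2, Sn(IV) ⇒ ion charge 2+.
Anion [Cd…]: ligand charges -4, Cd(II) ⇒ ion charge 2−.
One 2+ cation balances one 2− anion.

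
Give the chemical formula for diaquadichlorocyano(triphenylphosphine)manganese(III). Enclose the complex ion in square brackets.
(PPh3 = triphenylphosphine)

[MnCl2(CN)(H2O)2(PPh3)]

Ligands: 2 aqua (H2O, neutral), 1 cyano (CN, -1), 2 chloro (Cl, -1), 1 triphenylphosphine (PPh3, neutral). Ligand charge sum = -3.
With Mn in oxidation state +3, the complex ion is [Mn...].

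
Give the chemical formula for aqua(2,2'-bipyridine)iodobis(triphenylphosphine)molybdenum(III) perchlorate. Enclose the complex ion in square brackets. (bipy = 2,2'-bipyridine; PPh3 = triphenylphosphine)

Ligands: 1 aqua (H2O, neutral), 1 2,2'-bipyridine (bipy, neutral), 2 triphenylphosphine (PPh3, neutral), 1 iodo (I, -1). Ligand charge sum = -1.
With Mo in oxidation state +3, the complex ion is [Mo...]^2+.
Charge balance with perchlorate (-1) requires 1 complex ion per 2 perchlorate.

[Mo(bipy)(H2O)I(PPh3)2](ClO4)2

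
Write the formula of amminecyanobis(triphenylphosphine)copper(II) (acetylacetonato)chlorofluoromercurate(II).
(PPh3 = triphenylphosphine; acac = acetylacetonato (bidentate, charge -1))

Cation [Cu…]: ligand charges -1, Cu(II) ⇒ ion charge 1+.
Anion [Hg…]: ligand charges -3, Hg(II) ⇒ ion charge 1−.

[Cu(CN)(NH3)(PPh3)2][Hg(acac)ClF]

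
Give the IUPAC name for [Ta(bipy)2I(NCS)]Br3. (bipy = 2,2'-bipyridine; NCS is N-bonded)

The 3 bromide counter-ions carry a total charge of -3, so each complex ion is 3+.
Ligand charges: 1×iodo (-1 each), 2×2,2'-bipyridine (neutral), 1×isothiocyanato (-1 each); total -2. So Ta + (-2) = 3+, giving Ta = +5.
Ligands are named alphabetically: bipyridine before iodo before isothiocyanato.

bis(2,2'-bipyridine)iodoisothiocyanatotantalum(V) bromide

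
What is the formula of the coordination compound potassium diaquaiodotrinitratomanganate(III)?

Ligands: 2 aqua (H2O, neutral), 3 nitrato (NO3, -1), 1 iodo (I, -1). Ligand charge sum = -4.
With Mn in oxidation state +3, the complex ion is [Mn...]^1−.
Charge balance with potassium (+1) requires 1 complex ion per 1 potassium.

K[Mn(H2O)2I(NO3)3]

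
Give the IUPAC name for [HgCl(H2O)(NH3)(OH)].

ammineaquachlorohydroxomercury(II)

There is no counter-ion, so the complex is neutral overall.
Ligand charges: 1×ammine (neutral), 1×hydroxo (-1 each), 1×chloro (-1 each), 1×aqua (neutral); total -2. So Hg + (-2) = 0, giving Hg = +2.
Ligands are named alphabetically: ammine before aqua before chloro before hydroxo.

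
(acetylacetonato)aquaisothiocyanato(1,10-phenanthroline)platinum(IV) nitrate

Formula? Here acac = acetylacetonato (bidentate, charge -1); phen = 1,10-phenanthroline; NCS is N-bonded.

Ligands: 1 acetylacetonato (acac, -1), 1 1,10-phenanthroline (phen, neutral), 1 isothiocyanato (NCS, -1), 1 aqua (H2O, neutral). Ligand charge sum = -2.
Charge balance with nitrate (-1) requires 1 complex ion per 2 nitrate.

[Pt(acac)(H2O)(NCS)(phen)](NO3)2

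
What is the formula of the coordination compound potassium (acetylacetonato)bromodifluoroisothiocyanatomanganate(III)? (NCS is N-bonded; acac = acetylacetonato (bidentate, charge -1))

K2[Mn(acac)BrF2(NCS)]

Ligands: 1 isothiocyanato (NCS, -1), 1 bromo (Br, -1), 1 acetylacetonato (acac, -1), 2 fluoro (F, -1). Ligand charge sum = -5.
Charge balance with potassium (+1) requires 1 complex ion per 2 potassium.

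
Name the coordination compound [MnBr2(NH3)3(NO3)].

triamminedibromonitratomanganese(III)

There is no counter-ion, so the complex is neutral overall.
Ligand charges: 3×ammine (neutral), 2×bromo (-1 each), 1×nitrato (-1 each); total -3. So Mn + (-3) = 0, giving Mn = +3.
Ligands are named alphabetically: ammine before bromo before nitrato.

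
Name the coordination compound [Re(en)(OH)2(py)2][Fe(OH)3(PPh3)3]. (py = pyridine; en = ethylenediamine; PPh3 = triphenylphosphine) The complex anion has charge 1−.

(ethylenediamine)dihydroxobis(pyridine)rhenium(III) trihydroxotris(triphenylphosphine)ferrate(II)

Both ions are complex: the cation is named first with the plain metal name, the anion second with the -ate form; each ion's ligands are alphabetised independently.
The complex anion is given as 1−; its ligand charges sum to -3, so Fe = +2.
A 1:1 salt means the cation carries the equal and opposite charge, 1+.
Cation: ligand charges sum to -2; for the ion to be 1+, Re = +3.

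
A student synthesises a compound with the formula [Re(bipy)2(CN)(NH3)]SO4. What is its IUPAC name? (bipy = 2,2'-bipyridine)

The 1 sulfate counter-ion carries a total charge of -2, so each complex ion is 2+.
Ligand charges: 1×cyano (-1 each), 2×2,2'-bipyridine (neutral), 1×ammine (neutral); total -1. So Re + (-1) = 2+, giving Re = +3.
Ligands are named alphabetically: ammine before bipyridine before cyano.

amminebis(2,2'-bipyridine)cyanorhenium(III) sulfate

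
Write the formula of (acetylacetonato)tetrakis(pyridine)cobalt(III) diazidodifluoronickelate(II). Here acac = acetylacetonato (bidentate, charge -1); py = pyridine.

[Co(acac)(py)4][NiF2(N3)2]

Cation [Co…]: ligand charges -1, Co(III) ⇒ ion charge 2+.
Anion [Ni…]: ligand charges -4, Ni(II) ⇒ ion charge 2−.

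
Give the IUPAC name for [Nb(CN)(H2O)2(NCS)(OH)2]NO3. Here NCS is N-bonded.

diaquacyanodihydroxoisothiocyanatoniobium(V) nitrate

The 1 nitrate counter-ion carries a total charge of -1, so each complex ion is 1+.
Ligand charges: 2×hydroxo (-1 each), 2×aqua (neutral), 1×isothiocyanato (-1 each), 1×cyano (-1 each); total -4. So Nb + (-4) = 1+, giving Nb = +5.
Ligands are named alphabetically: aqua before cyano before hydroxo before isothiocyanato.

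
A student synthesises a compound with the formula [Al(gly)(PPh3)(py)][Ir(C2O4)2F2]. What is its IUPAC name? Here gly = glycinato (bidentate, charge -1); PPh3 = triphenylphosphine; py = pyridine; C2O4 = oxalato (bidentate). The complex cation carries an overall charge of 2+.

The complex cation is given as 2+; its ligand charges sum to -1, so Al = +3.
A 1:1 salt means the anion carries the equal and opposite charge, 2−.
Anion: ligand charges sum to -6; for the ion to be 2−, Ir = +4.

(glycinato)(pyridine)(triphenylphosphine)aluminium(III) difluorodioxalatoiridate(IV)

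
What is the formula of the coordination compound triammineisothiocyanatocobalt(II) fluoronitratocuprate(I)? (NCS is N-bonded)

[Co(NCS)(NH3)3][CuF(NO3)]

Cation [Co…]: ligand charges -1, Co(II) ⇒ ion charge 1+.
Anion [Cu…]: ligand charges -2, Cu(I) ⇒ ion charge 1−.
One 1+ cation balances one 1− anion.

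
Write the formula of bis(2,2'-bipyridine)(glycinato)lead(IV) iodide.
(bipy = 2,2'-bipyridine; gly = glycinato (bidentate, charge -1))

Ligands: 2 2,2'-bipyridine (bipy, neutral), 1 glycinato (gly, -1). Ligand charge sum = -1.
With Pb in oxidation state +4, the complex ion is [Pb...]^3+.
Charge balance with iodide (-1) requires 1 complex ion per 3 iodide.

[Pb(bipy)2(gly)]I3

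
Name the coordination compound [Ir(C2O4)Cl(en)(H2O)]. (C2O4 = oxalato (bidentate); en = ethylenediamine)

There is no counter-ion, so the complex is neutral overall.
Ligand charges: 1×oxalato (-2 each), 1×aqua (neutral), 1×ethylenediamine (neutral), 1×chloro (-1 each); total -3. So Ir + (-3) = 0, giving Ir = +3.
Ligands are named alphabetically: aqua before chloro before ethylenediamine before oxalato.

aquachloro(ethylenediamine)oxalatoiridium(III)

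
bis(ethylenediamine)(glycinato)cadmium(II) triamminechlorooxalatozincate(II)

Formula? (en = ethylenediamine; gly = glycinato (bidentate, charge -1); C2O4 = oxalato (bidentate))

[Cd(en)2(gly)][Zn(C2O4)Cl(NH3)3]

Cation [Cd…]: ligand charges -1, Cd(II) ⇒ ion charge 1+.
Anion [Zn…]: ligand charges -3, Zn(II) ⇒ ion charge 1−.
One 1+ cation balances one 1− anion.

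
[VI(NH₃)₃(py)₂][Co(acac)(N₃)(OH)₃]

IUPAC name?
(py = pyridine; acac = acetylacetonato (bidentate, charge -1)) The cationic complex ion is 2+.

Both ions are complex: the cation is named first with the plain metal name, the anion second with the -ate form; each ion's ligands are alphabetised independently.
The complex cation is given as 2+; its ligand charges sum to -1, so V = +3.
A 1:1 salt means the anion carries the equal and opposite charge, 2−.
Anion: ligand charges sum to -5; for the ion to be 2−, Co = +3.

triammineiodobis(pyridine)vanadium(III) (acetylacetonato)azidotrihydroxocobaltate(III)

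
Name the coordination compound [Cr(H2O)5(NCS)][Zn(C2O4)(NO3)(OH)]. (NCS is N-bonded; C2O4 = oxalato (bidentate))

pentaaquaisothiocyanatochromium(III) hydroxonitratooxalatozincate(II)

Both ions are complex: the cation is named first with the plain metal name, the anion second with the -ate form; each ion's ligands are alphabetised independently.
Zinc is always +2 in its complexes; the anion's ligand charges sum to -4, so the complex anion is 2−.
A 1:1 salt means the cation carries the equal and opposite charge, 2+.
Cation: ligand charges sum to -1; for the ion to be 2+, Cr = +3.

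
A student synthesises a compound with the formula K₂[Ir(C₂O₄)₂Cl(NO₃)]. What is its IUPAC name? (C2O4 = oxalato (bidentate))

The 2 potassium counter-ions carry a total charge of +2, so each complex ion is 2−.
Ligand charges: 1×chloro (-1 each), 1×nitrato (-1 each), 2×oxalato (-2 each); total -6. So Ir + (-6) = 2−, giving Ir = +4.
The complex ion is anionic, so iridium takes the -ate form iridate(IV).

potassium chloronitratodioxalatoiridate(IV)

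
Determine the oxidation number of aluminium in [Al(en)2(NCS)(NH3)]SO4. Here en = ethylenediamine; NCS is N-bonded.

1 sulfate outside the brackets (-2 each) → the complex ion is 2+.
Ligand charges: 2×en neutral; 1×NH3 neutral; 1×NCS = -1; sum -1.
Al + (-1) = 2+ ⇒ Al is +3.

+3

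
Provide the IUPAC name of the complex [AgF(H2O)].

There is no counter-ion, so the complex is neutral overall.
Ligand charges: 1×fluoro (-1 each), 1×aqua (neutral); total -1. So Ag + (-1) = 0, giving Ag = +1.
Ligands are named alphabetically: aqua before fluoro.

aquafluorosilver(I)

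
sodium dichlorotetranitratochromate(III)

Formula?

Ligands: 4 nitrato (NO3, -1), 2 chloro (Cl, -1). Ligand charge sum = -6.
With Cr in oxidation state +3, the complex ion is [Cr...]^3−.
Charge balance with sodium (+1) requires 1 complex ion per 3 sodium.

Na3[CrCl2(NO3)4]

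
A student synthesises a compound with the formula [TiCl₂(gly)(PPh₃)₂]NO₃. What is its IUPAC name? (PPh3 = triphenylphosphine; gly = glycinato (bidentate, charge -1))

dichloro(glycinato)bis(triphenylphosphine)titanium(IV) nitrate

The 1 nitrate counter-ion carries a total charge of -1, so each complex ion is 1+.
Ligand charges: 2×triphenylphosphine (neutral), 1×glycinato (-1 each), 2×chloro (-1 each); total -3. So Ti + (-3) = 1+, giving Ti = +4.
Ligands are named alphabetically: chloro before glycinato before triphenylphosphine.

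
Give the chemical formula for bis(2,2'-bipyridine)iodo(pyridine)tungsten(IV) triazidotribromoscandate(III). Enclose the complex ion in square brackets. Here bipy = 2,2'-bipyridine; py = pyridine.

Cation [W…]: ligand charges -1, W(IV) ⇒ ion charge 3+.
Anion [Sc…]: ligand charges -6, Sc(III) ⇒ ion charge 3−.
One 3+ cation balances one 3− anion.

[W(bipy)2I(py)][ScBr3(N3)3]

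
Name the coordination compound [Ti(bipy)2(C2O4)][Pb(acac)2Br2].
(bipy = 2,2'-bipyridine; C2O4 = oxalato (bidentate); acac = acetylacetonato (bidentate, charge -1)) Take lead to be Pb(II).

Both ions are complex: the cation is named first with the plain metal name, the anion second with the -ate form; each ion's ligands are alphabetised independently.
Pb is given as +2; the anion's ligand charges sum to -4, so the complex anion is 2−.
A 1:1 salt means the cation carries the equal and opposite charge, 2+.
Cation: ligand charges sum to -2; for the ion to be 2+, Ti = +4.

bis(2,2'-bipyridine)oxalatotitanium(IV) bis(acetylacetonato)dibromoplumbate(II)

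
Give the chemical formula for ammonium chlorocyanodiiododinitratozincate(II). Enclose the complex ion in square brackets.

Ligands: 2 iodo (I, -1), 2 nitrato (NO3, -1), 1 chloro (Cl, -1), 1 cyano (CN, -1). Ligand charge sum = -6.
Charge balance with ammonium (+1) requires 1 complex ion per 4 ammonium.

(NH4)4[ZnCl(CN)I2(NO3)2]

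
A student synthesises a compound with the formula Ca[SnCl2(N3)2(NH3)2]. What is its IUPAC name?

The 1 calcium counter-ion carries a total charge of +2, so each complex ion is 2−.
Ligand charges: 2×ammine (neutral), 2×chloro (-1 each), 2×azido (-1 each); total -4. So Sn + (-4) = 2−, giving Sn = +2.
The complex ion is anionic, so tin takes the -ate form stannate(II).

calcium diamminediazidodichlorostannate(II)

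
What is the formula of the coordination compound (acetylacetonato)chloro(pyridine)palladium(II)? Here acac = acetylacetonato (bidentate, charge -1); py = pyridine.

Ligands: 1 chloro (Cl, -1), 1 acetylacetonato (acac, -1), 1 pyridine (py, neutral). Ligand charge sum = -2.
With Pd in oxidation state +2, the complex ion is [Pd...].

[Pd(acac)Cl(py)]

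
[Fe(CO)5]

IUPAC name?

pentacarbonyliron(0)

There is no counter-ion, so the complex is neutral overall.
Ligand charges: 5×carbonyl (neutral); total 0. So Fe + (0) = 0, giving Fe = 0.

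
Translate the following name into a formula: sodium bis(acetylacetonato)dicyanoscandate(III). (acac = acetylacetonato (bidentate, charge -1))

Ligands: 2 cyano (CN, -1), 2 acetylacetonato (acac, -1). Ligand charge sum = -4.
With Sc in oxidation state +3, the complex ion is [Sc...]^1−.
Charge balance with sodium (+1) requires 1 complex ion per 1 sodium.

Na[Sc(acac)2(CN)2]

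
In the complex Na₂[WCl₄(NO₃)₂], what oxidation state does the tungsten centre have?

2 sodium outside the brackets (+1 each) → the complex ion is 2−.
Ligand charges: 2×NO3 = -2; 4×Cl = -4; sum -6.
W + (-6) = 2− ⇒ W is +4.

+4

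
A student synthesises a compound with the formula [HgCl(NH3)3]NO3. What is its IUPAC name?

The 1 nitrate counter-ion carries a total charge of -1, so each complex ion is 1+.
Ligand charges: 1×chloro (-1 each), 3×ammine (neutral); total -1. So Hg + (-1) = 1+, giving Hg = +2.
Ligands are named alphabetically: ammine before chloro.

triamminechloromercury(II) nitrate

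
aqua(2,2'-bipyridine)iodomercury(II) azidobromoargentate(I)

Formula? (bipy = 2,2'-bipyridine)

[Hg(bipy)(H2O)I][AgBr(N3)]

Cation [Hg…]: ligand charges -1, Hg(II) ⇒ ion charge 1+.
Anion [Ag…]: ligand charges -2, Ag(I) ⇒ ion charge 1−.
One 1+ cation balances one 1− anion.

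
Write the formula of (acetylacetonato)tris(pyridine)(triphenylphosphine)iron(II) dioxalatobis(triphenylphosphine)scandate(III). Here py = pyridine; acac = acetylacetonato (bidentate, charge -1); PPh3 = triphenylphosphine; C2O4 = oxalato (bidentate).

Cation [Fe…]: ligand charges -1, Fe(II) ⇒ ion charge 1+.
Anion [Sc…]: ligand charges -4, Sc(III) ⇒ ion charge 1−.

[Fe(acac)(PPh3)(py)3][Sc(C2O4)2(PPh3)2]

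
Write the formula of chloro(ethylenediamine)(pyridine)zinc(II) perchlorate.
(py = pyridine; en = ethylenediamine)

[ZnCl(en)(py)]ClO4

Ligands: 1 pyridine (py, neutral), 1 ethylenediamine (en, neutral), 1 chloro (Cl, -1). Ligand charge sum = -1.
With Zn in oxidation state +2, the complex ion is [Zn...]^1+.
Charge balance with perchlorate (-1) requires 1 complex ion per 1 perchlorate.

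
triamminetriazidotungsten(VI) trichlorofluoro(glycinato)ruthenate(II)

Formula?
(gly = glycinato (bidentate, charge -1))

[W(N3)3(NH3)3][RuCl3F(gly)]

Cation [W…]: ligand charges -3, W(VI) ⇒ ion charge 3+.
Anion [Ru…]: ligand charges -5, Ru(II) ⇒ ion charge 3−.
One 3+ cation balances one 3− anion.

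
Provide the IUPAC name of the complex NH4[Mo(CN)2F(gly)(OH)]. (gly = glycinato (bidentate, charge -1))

The 1 ammonium counter-ion carries a total charge of +1, so each complex ion is 1−.
Ligand charges: 1×glycinato (-1 each), 2×cyano (-1 each), 1×fluoro (-1 each), 1×hydroxo (-1 each); total -5. So Mo + (-5) = 1−, giving Mo = +4.
The complex ion is anionic, so molybdenum takes the -ate form molybdate(IV).

ammonium dicyanofluoro(glycinato)hydroxomolybdate(IV)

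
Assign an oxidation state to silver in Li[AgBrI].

1 lithium outside the brackets (+1 each) → the complex ion is 1−.
Ligand charges: 1×Br = -1; 1×I = -1; sum -2.
Ag + (-2) = 1− ⇒ Ag is +1.

+1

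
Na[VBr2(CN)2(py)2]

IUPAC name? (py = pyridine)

sodium dibromodicyanobis(pyridine)vanadate(III)

The 1 sodium counter-ion carries a total charge of +1, so each complex ion is 1−.
Ligand charges: 2×bromo (-1 each), 2×cyano (-1 each), 2×pyridine (neutral); total -4. So V + (-4) = 1−, giving V = +3.
Ligands are named alphabetically: bromo before cyano before pyridine.
The complex ion is anionic, so vanadium takes the -ate form vanadate(III).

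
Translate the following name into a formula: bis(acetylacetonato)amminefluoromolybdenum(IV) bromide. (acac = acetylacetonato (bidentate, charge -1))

Ligands: 1 fluoro (F, -1), 2 acetylacetonato (acac, -1), 1 ammine (NH3, neutral). Ligand charge sum = -3.
With Mo in oxidation state +4, the complex ion is [Mo...]^1+.
Charge balance with bromide (-1) requires 1 complex ion per 1 bromide.

[Mo(acac)2F(NH3)]Br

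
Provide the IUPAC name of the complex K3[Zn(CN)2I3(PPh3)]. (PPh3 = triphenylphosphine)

potassium dicyanotriiodo(triphenylphosphine)zincate(II)

The 3 potassium counter-ions carry a total charge of +3, so each complex ion is 3−.
Ligand charges: 2×cyano (-1 each), 1×triphenylphosphine (neutral), 3×iodo (-1 each); total -5. So Zn + (-5) = 3−, giving Zn = +2.
Ligands are named alphabetically: cyano before iodo before triphenylphosphine.
The complex ion is anionic, so zinc takes the -ate form zincate(II).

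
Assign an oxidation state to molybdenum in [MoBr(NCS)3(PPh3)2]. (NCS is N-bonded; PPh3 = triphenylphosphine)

No counter-ion: the bracketed complex is neutral.
Ligand charges: 3×NCS = -3; 2×PPh3 neutral; 1×Br = -1; sum -4.
Mo + (-4) = 0 ⇒ Mo is +4.

+4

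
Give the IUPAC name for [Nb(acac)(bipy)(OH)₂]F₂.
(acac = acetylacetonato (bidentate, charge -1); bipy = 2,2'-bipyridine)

(acetylacetonato)(2,2'-bipyridine)dihydroxoniobium(V) fluoride

The 2 fluoride counter-ions carry a total charge of -2, so each complex ion is 2+.
Ligand charges: 2×hydroxo (-1 each), 1×acetylacetonato (-1 each), 1×2,2'-bipyridine (neutral); total -3. So Nb + (-3) = 2+, giving Nb = +5.
Ligands are named alphabetically: acetylacetonato before bipyridine before hydroxo.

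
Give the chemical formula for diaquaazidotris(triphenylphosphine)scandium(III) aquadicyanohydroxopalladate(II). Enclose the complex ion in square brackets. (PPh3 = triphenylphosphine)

[Sc(H2O)2(N3)(PPh3)3][Pd(CN)2(H2O)(OH)]2

Cation [Sc…]: ligand charges -1, Sc(III) ⇒ ion charge 2+.
Anion [Pd…]: ligand charges -3, Pd(II) ⇒ ion charge 1−.
One 2+ cation requires 2 of the 1− anion.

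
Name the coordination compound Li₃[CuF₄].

lithium tetrafluorocuprate(I)

The 3 lithium counter-ions carry a total charge of +3, so each complex ion is 3−.
Ligand charges: 4×fluoro (-1 each); total -4. So Cu + (-4) = 3−, giving Cu = +1.
The complex ion is anionic, so copper takes the -ate form cuprate(I).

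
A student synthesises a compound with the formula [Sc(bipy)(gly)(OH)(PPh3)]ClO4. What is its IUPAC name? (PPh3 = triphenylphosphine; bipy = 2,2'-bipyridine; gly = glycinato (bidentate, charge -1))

(2,2'-bipyridine)(glycinato)hydroxo(triphenylphosphine)scandium(III) perchlorate

The 1 perchlorate counter-ion carries a total charge of -1, so each complex ion is 1+.
Ligand charges: 1×hydroxo (-1 each), 1×triphenylphosphine (neutral), 1×2,2'-bipyridine (neutral), 1×glycinato (-1 each); total -2. So Sc + (-2) = 1+, giving Sc = +3.
Ligands are named alphabetically: bipyridine before glycinato before hydroxo before triphenylphosphine.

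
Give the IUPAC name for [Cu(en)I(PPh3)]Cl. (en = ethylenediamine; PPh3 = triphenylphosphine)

(ethylenediamine)iodo(triphenylphosphine)copper(II) chloride

The 1 chloride counter-ion carries a total charge of -1, so each complex ion is 1+.
Ligand charges: 1×ethylenediamine (neutral), 1×iodo (-1 each), 1×triphenylphosphine (neutral); total -1. So Cu + (-1) = 1+, giving Cu = +2.
Ligands are named alphabetically: ethylenediamine before iodo before triphenylphosphine.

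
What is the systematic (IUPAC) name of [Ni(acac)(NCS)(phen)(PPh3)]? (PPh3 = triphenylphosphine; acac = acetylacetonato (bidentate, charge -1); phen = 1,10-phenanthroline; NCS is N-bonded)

There is no counter-ion, so the complex is neutral overall.
Ligand charges: 1×triphenylphosphine (neutral), 1×acetylacetonato (-1 each), 1×1,10-phenanthroline (neutral), 1×isothiocyanato (-1 each); total -2. So Ni + (-2) = 0, giving Ni = +2.
Ligands are named alphabetically: acetylacetonato before isothiocyanato before phenanthroline before triphenylphosphine.

(acetylacetonato)isothiocyanato(1,10-phenanthroline)(triphenylphosphine)nickel(II)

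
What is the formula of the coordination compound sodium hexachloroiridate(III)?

Na3[IrCl6]

Ligands: 6 chloro (Cl, -1). Ligand charge sum = -6.
With Ir in oxidation state +3, the complex ion is [Ir...]^3−.
Charge balance with sodium (+1) requires 1 complex ion per 3 sodium.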